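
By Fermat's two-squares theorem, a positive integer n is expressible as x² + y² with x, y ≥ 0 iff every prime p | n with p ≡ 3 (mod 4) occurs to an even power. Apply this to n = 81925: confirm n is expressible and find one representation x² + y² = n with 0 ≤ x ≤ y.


Step 1: Factor n = 81925 = 5^2 · 29 · 113.
Step 2: Check the mod-4 condition on each prime factor: 5 ≡ 1 (mod 4), exponent 2; 29 ≡ 1 (mod 4), exponent 1; 113 ≡ 1 (mod 4), exponent 1.
All primes ≡ 3 (mod 4) appear to even exponent (or don't appear), so by the two-squares theorem n IS expressible as a sum of two squares.
Step 3: Build a representation. Group n = k² · m with k = 5 and m = 29 · 113 = 3277 (a product of primes ≡ 1 (mod 4)); a representation of m scales to one of n via (k·x)² + (k·y)² = k²(x² + y²). Each prime p ≡ 1 (mod 4) is itself a sum of two squares; find a² by testing p − a² for a perfect square:
  29: 29 − 1² = 28, 29 − 2² = 25 = 5² ⇒ 29 = 2² + 5².
  113: 113 − 1² = 112, 113 − 2² = 109, 113 − 3² = 104, 113 − 4² = 97, 113 − 5² = 88, 113 − 6² = 77, 113 − 7² = 64 = 8² ⇒ 113 = 7² + 8².
  Combine using the Brahmagupta–Fibonacci identity (a² + b²)(c² + d²) = (ac − bd)² + (ad + bc)² = (ac + bd)² + (ad − bc)²:
  29 · 113 = 3277: from (2² + 5²)(7² + 8²), take (2·7 − 5·8, 2·8 + 5·7) = (14 − 40, 16 + 35) = (-26, 51); dropping signs (only squares matter) gives (26, 51); check 26² + 51² = 676 + 2601 = 3277 ✓.
  Scale by k = 5: (5·26, 5·51) = (130, 255).
Step 4: Order so x ≤ y and verify: 130² + 255² = 16900 + 65025 = 81925 = n. ✓

n = 81925 = 130² + 255² (one valid representation with x ≤ y).


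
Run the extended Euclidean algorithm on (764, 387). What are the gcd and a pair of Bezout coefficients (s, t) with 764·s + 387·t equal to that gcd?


Euclidean algorithm on (764, 387) — divide until remainder is 0:
  764 = 1 · 387 + 377
  387 = 1 · 377 + 10
  377 = 37 · 10 + 7
  10 = 1 · 7 + 3
  7 = 2 · 3 + 1
  3 = 3 · 1 + 0
gcd(764, 387) = 1.
Track Bezout coefficients alongside the remainders: start with r₀ = 764 = a·1 + b·0 (s = 1, t = 0) and r₁ = 387 = a·0 + b·1 (s = 0, t = 1); each new remainder r_{k+1} = r_{k-1} − q_k·r_k inherits s_{k+1} = s_{k-1} − q_k·s_k, t_{k+1} = t_{k-1} − q_k·t_k, so r_k = a·s_k + b·t_k at every step:
  q = 1: r = 377, s = 1 − 1·0 = 1, t = 0 − 1·1 = -1  (check: 764·1 + 387·(-1) = 377)
  q = 1: r = 10, s = 0 − 1·1 = -1, t = 1 − 1·(-1) = 2  (check: 764·(-1) + 387·2 = 10)
  q = 37: r = 7, s = 1 − 37·(-1) = 38, t = -1 − 37·2 = -75  (check: 764·38 + 387·(-75) = 7)
  q = 1: r = 3, s = -1 − 1·38 = -39, t = 2 − 1·(-75) = 77  (check: 764·(-39) + 387·77 = 3)
  q = 2: r = 1, s = 38 − 2·(-39) = 116, t = -75 − 2·77 = -229  (check: 764·116 + 387·(-229) = 1)
The row with r = 1 (the gcd) gives the Bezout coefficients s = 116, t = -229.
Result: 764 · (116) + 387 · (-229) = 1.

gcd(764, 387) = 1; s = 116, t = -229 (check: 764·116 + 387·(-229) = 1).


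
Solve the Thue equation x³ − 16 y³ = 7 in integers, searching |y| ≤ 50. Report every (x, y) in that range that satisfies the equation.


The equation is x³ - 16y³ = 7. For fixed y, x³ = 16·y³ + 7, so a solution requires the RHS to be a perfect cube.
Strategy: iterate y from -50 to 50, compute RHS = 16·y³ + 7, and check whether it is a (positive or negative) perfect cube.
Check small values of y:
  y = 0: RHS = 7 is not a perfect cube.
  y = 1: RHS = 23 is not a perfect cube.
  y = -1: RHS = -9 is not a perfect cube.
  y = 2: RHS = 135 is not a perfect cube.
  y = -2: RHS = -121 is not a perfect cube.
  y = 3: RHS = 439 is not a perfect cube.
  y = -3: RHS = -425 is not a perfect cube.
Continuing the search up to |y| = 50 finds no solutions either.
No (x, y) in the scanned range satisfies the equation.

No integer solutions with |y| ≤ 50.


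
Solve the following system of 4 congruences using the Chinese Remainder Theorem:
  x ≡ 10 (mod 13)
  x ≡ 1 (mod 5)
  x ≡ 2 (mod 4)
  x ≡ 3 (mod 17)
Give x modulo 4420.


Product of moduli M = 13 · 5 · 4 · 17 = 4420.
Merge one congruence at a time:
  Start: x ≡ 10 (mod 13).
  Combine with x ≡ 1 (mod 5); new modulus lcm = 65.
    Write x = 10 + 13·t and substitute into x ≡ 1 (mod 5): 13·t ≡ 1 − 10 = -9 (mod 5).
    Reduce coefficients mod 5: 3·t ≡ 1 (mod 5).
    The inverse of 3 mod 5 is 2 (since 3·2 = 6 = 1·5 + 1), so t ≡ 2·1 = 2 ≡ 2 (mod 5).
    Then x = 10 + 13·2 = 36, valid modulo lcm(13, 5) = 65: x ≡ 36 (mod 65).
  Combine with x ≡ 2 (mod 4); new modulus lcm = 260.
    Write x = 36 + 65·t and substitute into x ≡ 2 (mod 4): 65·t ≡ 2 − 36 = -34 (mod 4).
    Reduce coefficients mod 4: 1·t ≡ 2 (mod 4).
    So t ≡ 2 (mod 4).
    Then x = 36 + 65·2 = 166, valid modulo lcm(65, 4) = 260: x ≡ 166 (mod 260).
  Combine with x ≡ 3 (mod 17); new modulus lcm = 4420.
    Write x = 166 + 260·t and substitute into x ≡ 3 (mod 17): 260·t ≡ 3 − 166 = -163 (mod 17).
    Reduce coefficients mod 17: 5·t ≡ 7 (mod 17).
    The inverse of 5 mod 17 is 7 (since 5·7 = 35 = 2·17 + 1), so t ≡ 7·7 = 49 ≡ 15 (mod 17).
    Then x = 166 + 260·15 = 4066, valid modulo lcm(260, 17) = 4420: x ≡ 4066 (mod 4420).
Verify against each original: 4066 mod 13 = 10, 4066 mod 5 = 1, 4066 mod 4 = 2, 4066 mod 17 = 3.

x ≡ 4066 (mod 4420).


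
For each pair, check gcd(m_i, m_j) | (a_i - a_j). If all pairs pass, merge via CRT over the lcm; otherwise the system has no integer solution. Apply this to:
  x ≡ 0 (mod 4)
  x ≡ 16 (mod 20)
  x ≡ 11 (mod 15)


Moduli 4, 20, 15 are not pairwise coprime, so CRT works modulo lcm(m_i) when all pairwise compatibility conditions hold.
Pairwise compatibility: gcd(m_i, m_j) must divide a_i - a_j for every pair.
Merge one congruence at a time:
  Start: x ≡ 0 (mod 4).
  Combine with x ≡ 16 (mod 20): gcd(4, 20) = 4; 16 - 0 = 16, which IS divisible by 4, so compatible.
    Write x = 0 + 4·t and substitute into x ≡ 16 (mod 20): 4·t ≡ 16 − 0 = 16 (mod 20).
    Divide the congruence (and modulus) by g = 4: 1·t ≡ 4 (mod 5).
    So t ≡ 4 (mod 5).
    Then x = 0 + 4·4 = 16, valid modulo lcm(4, 20) = 20: x ≡ 16 (mod 20).
  Combine with x ≡ 11 (mod 15): gcd(20, 15) = 5; 11 - 16 = -5, which IS divisible by 5, so compatible.
    Write x = 16 + 20·t and substitute into x ≡ 11 (mod 15): 20·t ≡ 11 − 16 = -5 (mod 15).
    Divide the congruence (and modulus) by g = 5: 4·t ≡ -1 (mod 3).
    Reduce coefficients mod 3: 1·t ≡ 2 (mod 3).
    So t ≡ 2 (mod 3).
    Then x = 16 + 20·2 = 56, valid modulo lcm(20, 15) = 60: x ≡ 56 (mod 60).
Verify: 56 mod 4 = 0, 56 mod 20 = 16, 56 mod 15 = 11.

x ≡ 56 (mod 60).


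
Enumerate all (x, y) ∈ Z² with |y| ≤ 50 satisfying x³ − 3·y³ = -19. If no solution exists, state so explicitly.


The equation is x³ - 3y³ = -19. For fixed y, x³ = 3·y³ − 19, so a solution requires the RHS to be a perfect cube.
Strategy: iterate y from -50 to 50, compute RHS = 3·y³ − 19, and check whether it is a (positive or negative) perfect cube.
Check small values of y:
  y = 0: RHS = -19 is not a perfect cube.
  y = 1: RHS = -16 is not a perfect cube.
  y = -1: RHS = -22 is not a perfect cube.
  y = 2: RHS = 5 is not a perfect cube.
  y = -2: RHS = -43 is not a perfect cube.
  y = 3: RHS = 62 is not a perfect cube.
  y = -3: RHS = -100 is not a perfect cube.
Continuing the search up to |y| = 50 finds no solutions either.
No (x, y) in the scanned range satisfies the equation.

No integer solutions with |y| ≤ 50.


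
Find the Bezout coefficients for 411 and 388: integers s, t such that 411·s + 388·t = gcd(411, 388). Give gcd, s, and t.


Euclidean algorithm on (411, 388) — divide until remainder is 0:
  411 = 1 · 388 + 23
  388 = 16 · 23 + 20
  23 = 1 · 20 + 3
  20 = 6 · 3 + 2
  3 = 1 · 2 + 1
  2 = 2 · 1 + 0
gcd(411, 388) = 1.
Track Bezout coefficients alongside the remainders: start with r₀ = 411 = a·1 + b·0 (s = 1, t = 0) and r₁ = 388 = a·0 + b·1 (s = 0, t = 1); each new remainder r_{k+1} = r_{k-1} − q_k·r_k inherits s_{k+1} = s_{k-1} − q_k·s_k, t_{k+1} = t_{k-1} − q_k·t_k, so r_k = a·s_k + b·t_k at every step:
  q = 1: r = 23, s = 1 − 1·0 = 1, t = 0 − 1·1 = -1  (check: 411·1 + 388·(-1) = 23)
  q = 16: r = 20, s = 0 − 16·1 = -16, t = 1 − 16·(-1) = 17  (check: 411·(-16) + 388·17 = 20)
  q = 1: r = 3, s = 1 − 1·(-16) = 17, t = -1 − 1·17 = -18  (check: 411·17 + 388·(-18) = 3)
  q = 6: r = 2, s = -16 − 6·17 = -118, t = 17 − 6·(-18) = 125  (check: 411·(-118) + 388·125 = 2)
  q = 1: r = 1, s = 17 − 1·(-118) = 135, t = -18 − 1·125 = -143  (check: 411·135 + 388·(-143) = 1)
The row with r = 1 (the gcd) gives the Bezout coefficients s = 135, t = -143.
Result: 411 · (135) + 388 · (-143) = 1.

gcd(411, 388) = 1; s = 135, t = -143 (check: 411·135 + 388·(-143) = 1).


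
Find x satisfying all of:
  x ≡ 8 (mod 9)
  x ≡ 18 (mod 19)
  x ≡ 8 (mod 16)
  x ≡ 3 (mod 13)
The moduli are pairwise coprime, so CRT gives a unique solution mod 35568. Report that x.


Product of moduli M = 9 · 19 · 16 · 13 = 35568.
Merge one congruence at a time:
  Start: x ≡ 8 (mod 9).
  Combine with x ≡ 18 (mod 19); new modulus lcm = 171.
    Write x = 8 + 9·t and substitute into x ≡ 18 (mod 19): 9·t ≡ 18 − 8 = 10 (mod 19).
    The inverse of 9 mod 19 is 17 (since 9·17 = 153 = 8·19 + 1), so t ≡ 17·10 = 170 ≡ 18 (mod 19).
    Then x = 8 + 9·18 = 170, valid modulo lcm(9, 19) = 171: x ≡ 170 (mod 171).
  Combine with x ≡ 8 (mod 16); new modulus lcm = 2736.
    Write x = 170 + 171·t and substitute into x ≡ 8 (mod 16): 171·t ≡ 8 − 170 = -162 (mod 16).
    Reduce coefficients mod 16: 11·t ≡ 14 (mod 16).
    The inverse of 11 mod 16 is 3 (since 11·3 = 33 = 2·16 + 1), so t ≡ 3·14 = 42 ≡ 10 (mod 16).
    Then x = 170 + 171·10 = 1880, valid modulo lcm(171, 16) = 2736: x ≡ 1880 (mod 2736).
  Combine with x ≡ 3 (mod 13); new modulus lcm = 35568.
    Write x = 1880 + 2736·t and substitute into x ≡ 3 (mod 13): 2736·t ≡ 3 − 1880 = -1877 (mod 13).
    Reduce coefficients mod 13: 6·t ≡ 8 (mod 13).
    The inverse of 6 mod 13 is 11 (since 6·11 = 66 = 5·13 + 1), so t ≡ 11·8 = 88 ≡ 10 (mod 13).
    Then x = 1880 + 2736·10 = 29240, valid modulo lcm(2736, 13) = 35568: x ≡ 29240 (mod 35568).
Verify against each original: 29240 mod 9 = 8, 29240 mod 19 = 18, 29240 mod 16 = 8, 29240 mod 13 = 3.

x ≡ 29240 (mod 35568).


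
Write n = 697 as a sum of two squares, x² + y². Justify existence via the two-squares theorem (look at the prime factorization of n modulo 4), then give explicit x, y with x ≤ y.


Step 1: Factor n = 697 = 17 · 41.
Step 2: Check the mod-4 condition on each prime factor: 17 ≡ 1 (mod 4), exponent 1; 41 ≡ 1 (mod 4), exponent 1.
All primes ≡ 3 (mod 4) appear to even exponent (or don't appear), so by the two-squares theorem n IS expressible as a sum of two squares.
Step 3: Build a representation. Here n = 17 · 41 is a product of primes ≡ 1 (mod 4). Each prime p ≡ 1 (mod 4) is itself a sum of two squares; find a² by testing p − a² for a perfect square:
  17: 17 − 1² = 16 = 4² ⇒ 17 = 1² + 4².
  41: 41 − 1² = 40, 41 − 2² = 37, 41 − 3² = 32, 41 − 4² = 25 = 5² ⇒ 41 = 4² + 5².
  Combine using the Brahmagupta–Fibonacci identity (a² + b²)(c² + d²) = (ac − bd)² + (ad + bc)² = (ac + bd)² + (ad − bc)²:
  17 · 41 = 697: from (1² + 4²)(4² + 5²), take (1·4 − 4·5, 1·5 + 4·4) = (4 − 20, 5 + 16) = (-16, 21); dropping signs (only squares matter) gives (16, 21); check 16² + 21² = 256 + 441 = 697 ✓.
Step 4: Order so x ≤ y and verify: 16² + 21² = 256 + 441 = 697 = n. ✓

n = 697 = 16² + 21² (one valid representation with x ≤ y).


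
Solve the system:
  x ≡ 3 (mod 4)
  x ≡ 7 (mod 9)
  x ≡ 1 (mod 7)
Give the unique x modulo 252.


Moduli 4, 9, 7 are pairwise coprime; by CRT there is a unique solution modulo M = 4 · 9 · 7 = 252.
Solve pairwise, accumulating the modulus:
  Start with x ≡ 3 (mod 4).
  Combine with x ≡ 7 (mod 9): since gcd(4, 9) = 1, we get a unique residue mod 36.
    Write x = 3 + 4·t and substitute into x ≡ 7 (mod 9): 4·t ≡ 7 − 3 = 4 (mod 9).
    The inverse of 4 mod 9 is 7 (since 4·7 = 28 = 3·9 + 1), so t ≡ 7·4 = 28 ≡ 1 (mod 9).
    Then x = 3 + 4·1 = 7, valid modulo lcm(4, 9) = 36: x ≡ 7 (mod 36).
  Combine with x ≡ 1 (mod 7): since gcd(36, 7) = 1, we get a unique residue mod 252.
    Write x = 7 + 36·t and substitute into x ≡ 1 (mod 7): 36·t ≡ 1 − 7 = -6 (mod 7).
    Reduce coefficients mod 7: 1·t ≡ 1 (mod 7).
    So t ≡ 1 (mod 7).
    Then x = 7 + 36·1 = 43, valid modulo lcm(36, 7) = 252: x ≡ 43 (mod 252).
Verify: 43 mod 4 = 3 ✓, 43 mod 9 = 7 ✓, 43 mod 7 = 1 ✓.

x ≡ 43 (mod 252).


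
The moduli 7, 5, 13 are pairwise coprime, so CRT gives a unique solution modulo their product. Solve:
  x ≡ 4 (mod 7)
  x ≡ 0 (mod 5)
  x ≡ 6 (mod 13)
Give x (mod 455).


Moduli 7, 5, 13 are pairwise coprime; by CRT there is a unique solution modulo M = 7 · 5 · 13 = 455.
Solve pairwise, accumulating the modulus:
  Start with x ≡ 4 (mod 7).
  Combine with x ≡ 0 (mod 5): since gcd(7, 5) = 1, we get a unique residue mod 35.
    Write x = 4 + 7·t and substitute into x ≡ 0 (mod 5): 7·t ≡ 0 − 4 = -4 (mod 5).
    Reduce coefficients mod 5: 2·t ≡ 1 (mod 5).
    The inverse of 2 mod 5 is 3 (since 2·3 = 6 = 1·5 + 1), so t ≡ 3·1 = 3 ≡ 3 (mod 5).
    Then x = 4 + 7·3 = 25, valid modulo lcm(7, 5) = 35: x ≡ 25 (mod 35).
  Combine with x ≡ 6 (mod 13): since gcd(35, 13) = 1, we get a unique residue mod 455.
    Write x = 25 + 35·t and substitute into x ≡ 6 (mod 13): 35·t ≡ 6 − 25 = -19 (mod 13).
    Reduce coefficients mod 13: 9·t ≡ 7 (mod 13).
    The inverse of 9 mod 13 is 3 (since 9·3 = 27 = 2·13 + 1), so t ≡ 3·7 = 21 ≡ 8 (mod 13).
    Then x = 25 + 35·8 = 305, valid modulo lcm(35, 13) = 455: x ≡ 305 (mod 455).
Verify: 305 mod 7 = 4 ✓, 305 mod 5 = 0 ✓, 305 mod 13 = 6 ✓.

x ≡ 305 (mod 455).


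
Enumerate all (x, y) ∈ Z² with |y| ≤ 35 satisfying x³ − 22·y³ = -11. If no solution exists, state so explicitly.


The equation is x³ - 22y³ = -11. For fixed y, x³ = 22·y³ − 11, so a solution requires the RHS to be a perfect cube.
Strategy: iterate y from -35 to 35, compute RHS = 22·y³ − 11, and check whether it is a (positive or negative) perfect cube.
Check small values of y:
  y = 0: RHS = -11 is not a perfect cube.
  y = 1: RHS = 11 is not a perfect cube.
  y = -1: RHS = -33 is not a perfect cube.
  y = 2: RHS = 165 is not a perfect cube.
  y = -2: RHS = -187 is not a perfect cube.
  y = 3: RHS = 583 is not a perfect cube.
  y = -3: RHS = -605 is not a perfect cube.
Continuing the search up to |y| = 35 finds no solutions either.
No (x, y) in the scanned range satisfies the equation.

No integer solutions with |y| ≤ 35.


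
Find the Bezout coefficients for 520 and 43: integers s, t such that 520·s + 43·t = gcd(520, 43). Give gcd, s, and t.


Euclidean algorithm on (520, 43) — divide until remainder is 0:
  520 = 12 · 43 + 4
  43 = 10 · 4 + 3
  4 = 1 · 3 + 1
  3 = 3 · 1 + 0
gcd(520, 43) = 1.
Track Bezout coefficients alongside the remainders: start with r₀ = 520 = a·1 + b·0 (s = 1, t = 0) and r₁ = 43 = a·0 + b·1 (s = 0, t = 1); each new remainder r_{k+1} = r_{k-1} − q_k·r_k inherits s_{k+1} = s_{k-1} − q_k·s_k, t_{k+1} = t_{k-1} − q_k·t_k, so r_k = a·s_k + b·t_k at every step:
  q = 12: r = 4, s = 1 − 12·0 = 1, t = 0 − 12·1 = -12  (check: 520·1 + 43·(-12) = 4)
  q = 10: r = 3, s = 0 − 10·1 = -10, t = 1 − 10·(-12) = 121  (check: 520·(-10) + 43·121 = 3)
  q = 1: r = 1, s = 1 − 1·(-10) = 11, t = -12 − 1·121 = -133  (check: 520·11 + 43·(-133) = 1)
The row with r = 1 (the gcd) gives the Bezout coefficients s = 11, t = -133.
Result: 520 · (11) + 43 · (-133) = 1.

gcd(520, 43) = 1; s = 11, t = -133 (check: 520·11 + 43·(-133) = 1).


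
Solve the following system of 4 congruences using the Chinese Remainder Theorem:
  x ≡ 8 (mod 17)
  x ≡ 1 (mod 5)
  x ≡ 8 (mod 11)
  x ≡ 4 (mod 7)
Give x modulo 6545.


Product of moduli M = 17 · 5 · 11 · 7 = 6545.
Merge one congruence at a time:
  Start: x ≡ 8 (mod 17).
  Combine with x ≡ 1 (mod 5); new modulus lcm = 85.
    Write x = 8 + 17·t and substitute into x ≡ 1 (mod 5): 17·t ≡ 1 − 8 = -7 (mod 5).
    Reduce coefficients mod 5: 2·t ≡ 3 (mod 5).
    The inverse of 2 mod 5 is 3 (since 2·3 = 6 = 1·5 + 1), so t ≡ 3·3 = 9 ≡ 4 (mod 5).
    Then x = 8 + 17·4 = 76, valid modulo lcm(17, 5) = 85: x ≡ 76 (mod 85).
  Combine with x ≡ 8 (mod 11); new modulus lcm = 935.
    Write x = 76 + 85·t and substitute into x ≡ 8 (mod 11): 85·t ≡ 8 − 76 = -68 (mod 11).
    Reduce coefficients mod 11: 8·t ≡ 9 (mod 11).
    The inverse of 8 mod 11 is 7 (since 8·7 = 56 = 5·11 + 1), so t ≡ 7·9 = 63 ≡ 8 (mod 11).
    Then x = 76 + 85·8 = 756, valid modulo lcm(85, 11) = 935: x ≡ 756 (mod 935).
  Combine with x ≡ 4 (mod 7); new modulus lcm = 6545.
    Write x = 756 + 935·t and substitute into x ≡ 4 (mod 7): 935·t ≡ 4 − 756 = -752 (mod 7).
    Reduce coefficients mod 7: 4·t ≡ 4 (mod 7).
    The inverse of 4 mod 7 is 2 (since 4·2 = 8 = 1·7 + 1), so t ≡ 2·4 = 8 ≡ 1 (mod 7).
    Then x = 756 + 935·1 = 1691, valid modulo lcm(935, 7) = 6545: x ≡ 1691 (mod 6545).
Verify against each original: 1691 mod 17 = 8, 1691 mod 5 = 1, 1691 mod 11 = 8, 1691 mod 7 = 4.

x ≡ 1691 (mod 6545).


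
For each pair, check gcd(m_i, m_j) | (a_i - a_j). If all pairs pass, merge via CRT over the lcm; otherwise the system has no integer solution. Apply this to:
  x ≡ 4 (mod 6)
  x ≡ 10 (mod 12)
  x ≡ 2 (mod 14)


Moduli 6, 12, 14 are not pairwise coprime, so CRT works modulo lcm(m_i) when all pairwise compatibility conditions hold.
Pairwise compatibility: gcd(m_i, m_j) must divide a_i - a_j for every pair.
Merge one congruence at a time:
  Start: x ≡ 4 (mod 6).
  Combine with x ≡ 10 (mod 12): gcd(6, 12) = 6; 10 - 4 = 6, which IS divisible by 6, so compatible.
    Write x = 4 + 6·t and substitute into x ≡ 10 (mod 12): 6·t ≡ 10 − 4 = 6 (mod 12).
    Divide the congruence (and modulus) by g = 6: 1·t ≡ 1 (mod 2).
    So t ≡ 1 (mod 2).
    Then x = 4 + 6·1 = 10, valid modulo lcm(6, 12) = 12: x ≡ 10 (mod 12).
  Combine with x ≡ 2 (mod 14): gcd(12, 14) = 2; 2 - 10 = -8, which IS divisible by 2, so compatible.
    Write x = 10 + 12·t and substitute into x ≡ 2 (mod 14): 12·t ≡ 2 − 10 = -8 (mod 14).
    Divide the congruence (and modulus) by g = 2: 6·t ≡ -4 (mod 7).
    Reduce coefficients mod 7: 6·t ≡ 3 (mod 7).
    The inverse of 6 mod 7 is 6 (since 6·6 = 36 = 5·7 + 1), so t ≡ 6·3 = 18 ≡ 4 (mod 7).
    Then x = 10 + 12·4 = 58, valid modulo lcm(12, 14) = 84: x ≡ 58 (mod 84).
Verify: 58 mod 6 = 4, 58 mod 12 = 10, 58 mod 14 = 2.

x ≡ 58 (mod 84).


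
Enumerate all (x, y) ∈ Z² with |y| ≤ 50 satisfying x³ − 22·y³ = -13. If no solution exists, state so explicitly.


The equation is x³ - 22y³ = -13. For fixed y, x³ = 22·y³ − 13, so a solution requires the RHS to be a perfect cube.
Strategy: iterate y from -50 to 50, compute RHS = 22·y³ − 13, and check whether it is a (positive or negative) perfect cube.
Check small values of y:
  y = 0: RHS = -13 is not a perfect cube.
  y = 1: RHS = 9 is not a perfect cube.
  y = -1: RHS = -35 is not a perfect cube.
  y = 2: RHS = 163 is not a perfect cube.
  y = -2: RHS = -189 is not a perfect cube.
  y = 3: RHS = 581 is not a perfect cube.
  y = -3: RHS = -607 is not a perfect cube.
Continuing the search up to |y| = 50 finds no solutions either.
No (x, y) in the scanned range satisfies the equation.

No integer solutions with |y| ≤ 50.


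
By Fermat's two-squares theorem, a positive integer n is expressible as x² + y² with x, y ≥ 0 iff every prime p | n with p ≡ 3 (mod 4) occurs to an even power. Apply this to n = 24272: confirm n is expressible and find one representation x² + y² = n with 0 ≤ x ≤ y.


Step 1: Factor n = 24272 = 2^4 · 37 · 41.
Step 2: Check the mod-4 condition on each prime factor: 2 = 2 (special); 37 ≡ 1 (mod 4), exponent 1; 41 ≡ 1 (mod 4), exponent 1.
All primes ≡ 3 (mod 4) appear to even exponent (or don't appear), so by the two-squares theorem n IS expressible as a sum of two squares.
Step 3: Build a representation. Group n = k² · m with k = 4 and m = 37 · 41 = 1517 (a product of primes ≡ 1 (mod 4)); a representation of m scales to one of n via (k·x)² + (k·y)² = k²(x² + y²). Each prime p ≡ 1 (mod 4) is itself a sum of two squares; find a² by testing p − a² for a perfect square:
  37: 37 − 1² = 36 = 6² ⇒ 37 = 1² + 6².
  41: 41 − 1² = 40, 41 − 2² = 37, 41 − 3² = 32, 41 − 4² = 25 = 5² ⇒ 41 = 4² + 5².
  Combine using the Brahmagupta–Fibonacci identity (a² + b²)(c² + d²) = (ac − bd)² + (ad + bc)² = (ac + bd)² + (ad − bc)²:
  37 · 41 = 1517: from (1² + 6²)(4² + 5²), take (1·4 − 6·5, 1·5 + 6·4) = (4 − 30, 5 + 24) = (-26, 29); dropping signs (only squares matter) gives (26, 29); check 26² + 29² = 676 + 841 = 1517 ✓.
  Scale by k = 4: (4·26, 4·29) = (104, 116).
Step 4: Order so x ≤ y and verify: 104² + 116² = 10816 + 13456 = 24272 = n. ✓

n = 24272 = 104² + 116² (one valid representation with x ≤ y).


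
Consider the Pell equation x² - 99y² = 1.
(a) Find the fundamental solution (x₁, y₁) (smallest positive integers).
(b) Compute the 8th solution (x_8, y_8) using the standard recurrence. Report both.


Step 1: Find the fundamental solution (x₁, y₁) of x² - 99y² = 1.
  Expand √99 as a continued fraction. a₀ = ⌊√99⌋ = 9; iterate m_{k+1} = d_k·a_k − m_k, d_{k+1} = (99 − m_{k+1}²)/d_k, a_{k+1} = ⌊(a₀ + m_{k+1})/d_{k+1}⌋ (starting m₀ = 0, d₀ = 1), with convergents p_k = a_k·p_{k-1} + p_{k-2}, q_k = a_k·q_{k-1} + q_{k-2} (p₋₁ = 1, q₋₁ = 0):
  k = 0: a₀ = 9; p₀/q₀ = 9/1; p₀² − 99·q₀² = 81 − 99 = -18.
  k = 1: m = 9, d = 18, a = ⌊(9 + 9)/18⌋ = 1; p/q = (1·9 + 1)/(1·1 + 0) = 10/1; p² − 99·q² = 100 − 99 = 1.
  The first convergent with p² − 99·q² = 1 gives the fundamental solution (x₁, y₁) = (10, 1).
Step 2: Apply the recurrence (x_{n+1}, y_{n+1}) = (x₁x_n + 99y₁y_n, x₁y_n + y₁x_n) repeatedly.
  From (x_1, y_1) = (10, 1): x_2 = 10·10 + 99·1·1 = 199; y_2 = 10·1 + 1·10 = 20.
  From (x_2, y_2) = (199, 20): x_3 = 10·199 + 99·1·20 = 3970; y_3 = 10·20 + 1·199 = 399.
  From (x_3, y_3) = (3970, 399): x_4 = 10·3970 + 99·1·399 = 79201; y_4 = 10·399 + 1·3970 = 7960.
  From (x_4, y_4) = (79201, 7960): x_5 = 10·79201 + 99·1·7960 = 1580050; y_5 = 10·7960 + 1·79201 = 158801.
  From (x_5, y_5) = (1580050, 158801): x_6 = 10·1580050 + 99·1·158801 = 31521799; y_6 = 10·158801 + 1·1580050 = 3168060.
  From (x_6, y_6) = (31521799, 3168060): x_7 = 10·31521799 + 99·1·3168060 = 628855930; y_7 = 10·3168060 + 1·31521799 = 63202399.
  From (x_7, y_7) = (628855930, 63202399): x_8 = 10·628855930 + 99·1·63202399 = 12545596801; y_8 = 10·63202399 + 1·628855930 = 1260879920.
Step 3: Verify x_8² - 99·y_8² = 157391999093261433601 - 157391999093261433600 = 1 (should be 1). ✓

(x_1, y_1) = (10, 1); (x_8, y_8) = (12545596801, 1260879920).


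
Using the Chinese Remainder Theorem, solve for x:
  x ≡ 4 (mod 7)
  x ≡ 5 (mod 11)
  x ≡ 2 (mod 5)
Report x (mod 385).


Moduli 7, 11, 5 are pairwise coprime; by CRT there is a unique solution modulo M = 7 · 11 · 5 = 385.
Solve pairwise, accumulating the modulus:
  Start with x ≡ 4 (mod 7).
  Combine with x ≡ 5 (mod 11): since gcd(7, 11) = 1, we get a unique residue mod 77.
    Write x = 4 + 7·t and substitute into x ≡ 5 (mod 11): 7·t ≡ 5 − 4 = 1 (mod 11).
    The inverse of 7 mod 11 is 8 (since 7·8 = 56 = 5·11 + 1), so t ≡ 8·1 = 8 ≡ 8 (mod 11).
    Then x = 4 + 7·8 = 60, valid modulo lcm(7, 11) = 77: x ≡ 60 (mod 77).
  Combine with x ≡ 2 (mod 5): since gcd(77, 5) = 1, we get a unique residue mod 385.
    Write x = 60 + 77·t and substitute into x ≡ 2 (mod 5): 77·t ≡ 2 − 60 = -58 (mod 5).
    Reduce coefficients mod 5: 2·t ≡ 2 (mod 5).
    The inverse of 2 mod 5 is 3 (since 2·3 = 6 = 1·5 + 1), so t ≡ 3·2 = 6 ≡ 1 (mod 5).
    Then x = 60 + 77·1 = 137, valid modulo lcm(77, 5) = 385: x ≡ 137 (mod 385).
Verify: 137 mod 7 = 4 ✓, 137 mod 11 = 5 ✓, 137 mod 5 = 2 ✓.

x ≡ 137 (mod 385).


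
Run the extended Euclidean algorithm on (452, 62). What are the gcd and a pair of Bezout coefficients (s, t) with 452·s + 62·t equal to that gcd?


Euclidean algorithm on (452, 62) — divide until remainder is 0:
  452 = 7 · 62 + 18
  62 = 3 · 18 + 8
  18 = 2 · 8 + 2
  8 = 4 · 2 + 0
gcd(452, 62) = 2.
Track Bezout coefficients alongside the remainders: start with r₀ = 452 = a·1 + b·0 (s = 1, t = 0) and r₁ = 62 = a·0 + b·1 (s = 0, t = 1); each new remainder r_{k+1} = r_{k-1} − q_k·r_k inherits s_{k+1} = s_{k-1} − q_k·s_k, t_{k+1} = t_{k-1} − q_k·t_k, so r_k = a·s_k + b·t_k at every step:
  q = 7: r = 18, s = 1 − 7·0 = 1, t = 0 − 7·1 = -7  (check: 452·1 + 62·(-7) = 18)
  q = 3: r = 8, s = 0 − 3·1 = -3, t = 1 − 3·(-7) = 22  (check: 452·(-3) + 62·22 = 8)
  q = 2: r = 2, s = 1 − 2·(-3) = 7, t = -7 − 2·22 = -51  (check: 452·7 + 62·(-51) = 2)
The row with r = 2 (the gcd) gives the Bezout coefficients s = 7, t = -51.
Result: 452 · (7) + 62 · (-51) = 2.

gcd(452, 62) = 2; s = 7, t = -51 (check: 452·7 + 62·(-51) = 2).


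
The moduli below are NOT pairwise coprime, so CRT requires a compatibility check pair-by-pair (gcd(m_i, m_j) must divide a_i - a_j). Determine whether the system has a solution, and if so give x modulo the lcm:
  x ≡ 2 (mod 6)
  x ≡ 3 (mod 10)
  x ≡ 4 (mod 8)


Moduli 6, 10, 8 are not pairwise coprime, so CRT works modulo lcm(m_i) when all pairwise compatibility conditions hold.
Pairwise compatibility: gcd(m_i, m_j) must divide a_i - a_j for every pair.
Merge one congruence at a time:
  Start: x ≡ 2 (mod 6).
  Combine with x ≡ 3 (mod 10): gcd(6, 10) = 2, and 3 - 2 = 1 is NOT divisible by 2.
    ⇒ system is inconsistent (no integer solution).

No solution (the system is inconsistent).


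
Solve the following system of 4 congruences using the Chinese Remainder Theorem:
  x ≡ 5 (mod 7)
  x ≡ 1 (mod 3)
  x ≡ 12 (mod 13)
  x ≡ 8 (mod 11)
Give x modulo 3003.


Product of moduli M = 7 · 3 · 13 · 11 = 3003.
Merge one congruence at a time:
  Start: x ≡ 5 (mod 7).
  Combine with x ≡ 1 (mod 3); new modulus lcm = 21.
    Write x = 5 + 7·t and substitute into x ≡ 1 (mod 3): 7·t ≡ 1 − 5 = -4 (mod 3).
    Reduce coefficients mod 3: 1·t ≡ 2 (mod 3).
    So t ≡ 2 (mod 3).
    Then x = 5 + 7·2 = 19, valid modulo lcm(7, 3) = 21: x ≡ 19 (mod 21).
  Combine with x ≡ 12 (mod 13); new modulus lcm = 273.
    Write x = 19 + 21·t and substitute into x ≡ 12 (mod 13): 21·t ≡ 12 − 19 = -7 (mod 13).
    Reduce coefficients mod 13: 8·t ≡ 6 (mod 13).
    The inverse of 8 mod 13 is 5 (since 8·5 = 40 = 3·13 + 1), so t ≡ 5·6 = 30 ≡ 4 (mod 13).
    Then x = 19 + 21·4 = 103, valid modulo lcm(21, 13) = 273: x ≡ 103 (mod 273).
  Combine with x ≡ 8 (mod 11); new modulus lcm = 3003.
    Write x = 103 + 273·t and substitute into x ≡ 8 (mod 11): 273·t ≡ 8 − 103 = -95 (mod 11).
    Reduce coefficients mod 11: 9·t ≡ 4 (mod 11).
    The inverse of 9 mod 11 is 5 (since 9·5 = 45 = 4·11 + 1), so t ≡ 5·4 = 20 ≡ 9 (mod 11).
    Then x = 103 + 273·9 = 2560, valid modulo lcm(273, 11) = 3003: x ≡ 2560 (mod 3003).
Verify against each original: 2560 mod 7 = 5, 2560 mod 3 = 1, 2560 mod 13 = 12, 2560 mod 11 = 8.

x ≡ 2560 (mod 3003).


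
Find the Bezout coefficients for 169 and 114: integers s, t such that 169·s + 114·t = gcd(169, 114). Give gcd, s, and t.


Euclidean algorithm on (169, 114) — divide until remainder is 0:
  169 = 1 · 114 + 55
  114 = 2 · 55 + 4
  55 = 13 · 4 + 3
  4 = 1 · 3 + 1
  3 = 3 · 1 + 0
gcd(169, 114) = 1.
Track Bezout coefficients alongside the remainders: start with r₀ = 169 = a·1 + b·0 (s = 1, t = 0) and r₁ = 114 = a·0 + b·1 (s = 0, t = 1); each new remainder r_{k+1} = r_{k-1} − q_k·r_k inherits s_{k+1} = s_{k-1} − q_k·s_k, t_{k+1} = t_{k-1} − q_k·t_k, so r_k = a·s_k + b·t_k at every step:
  q = 1: r = 55, s = 1 − 1·0 = 1, t = 0 − 1·1 = -1  (check: 169·1 + 114·(-1) = 55)
  q = 2: r = 4, s = 0 − 2·1 = -2, t = 1 − 2·(-1) = 3  (check: 169·(-2) + 114·3 = 4)
  q = 13: r = 3, s = 1 − 13·(-2) = 27, t = -1 − 13·3 = -40  (check: 169·27 + 114·(-40) = 3)
  q = 1: r = 1, s = -2 − 1·27 = -29, t = 3 − 1·(-40) = 43  (check: 169·(-29) + 114·43 = 1)
The row with r = 1 (the gcd) gives the Bezout coefficients s = -29, t = 43.
Result: 169 · (-29) + 114 · (43) = 1.

gcd(169, 114) = 1; s = -29, t = 43 (check: 169·(-29) + 114·43 = 1).


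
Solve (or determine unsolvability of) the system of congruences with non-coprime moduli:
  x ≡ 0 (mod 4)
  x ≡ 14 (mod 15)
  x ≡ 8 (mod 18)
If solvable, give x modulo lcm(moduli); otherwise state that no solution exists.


Moduli 4, 15, 18 are not pairwise coprime, so CRT works modulo lcm(m_i) when all pairwise compatibility conditions hold.
Pairwise compatibility: gcd(m_i, m_j) must divide a_i - a_j for every pair.
Merge one congruence at a time:
  Start: x ≡ 0 (mod 4).
  Combine with x ≡ 14 (mod 15): gcd(4, 15) = 1; 14 - 0 = 14, which IS divisible by 1, so compatible.
    Write x = 0 + 4·t and substitute into x ≡ 14 (mod 15): 4·t ≡ 14 − 0 = 14 (mod 15).
    The inverse of 4 mod 15 is 4 (since 4·4 = 16 = 1·15 + 1), so t ≡ 4·14 = 56 ≡ 11 (mod 15).
    Then x = 0 + 4·11 = 44, valid modulo lcm(4, 15) = 60: x ≡ 44 (mod 60).
  Combine with x ≡ 8 (mod 18): gcd(60, 18) = 6; 8 - 44 = -36, which IS divisible by 6, so compatible.
    Write x = 44 + 60·t and substitute into x ≡ 8 (mod 18): 60·t ≡ 8 − 44 = -36 (mod 18).
    Divide the congruence (and modulus) by g = 6: 10·t ≡ -6 (mod 3).
    Reduce coefficients mod 3: 1·t ≡ 0 (mod 3).
    So t ≡ 0 (mod 3).
    Then x = 44 + 60·0 = 44, valid modulo lcm(60, 18) = 180: x ≡ 44 (mod 180).
Verify: 44 mod 4 = 0, 44 mod 15 = 14, 44 mod 18 = 8.

x ≡ 44 (mod 180).


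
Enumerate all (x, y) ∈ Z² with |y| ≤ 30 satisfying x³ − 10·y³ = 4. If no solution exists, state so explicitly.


The equation is x³ - 10y³ = 4. For fixed y, x³ = 10·y³ + 4, so a solution requires the RHS to be a perfect cube.
Strategy: iterate y from -30 to 30, compute RHS = 10·y³ + 4, and check whether it is a (positive or negative) perfect cube.
Check small values of y:
  y = 0: RHS = 4 is not a perfect cube.
  y = 1: RHS = 14 is not a perfect cube.
  y = -1: RHS = -6 is not a perfect cube.
  y = 2: RHS = 84 is not a perfect cube.
  y = -2: RHS = -76 is not a perfect cube.
  y = 3: RHS = 274 is not a perfect cube.
  y = -3: RHS = -266 is not a perfect cube.
Continuing the search up to |y| = 30 finds no solutions either.
No (x, y) in the scanned range satisfies the equation.

No integer solutions with |y| ≤ 30.


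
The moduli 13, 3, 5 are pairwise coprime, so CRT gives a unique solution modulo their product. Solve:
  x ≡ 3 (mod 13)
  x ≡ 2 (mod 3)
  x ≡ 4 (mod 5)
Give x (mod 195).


Moduli 13, 3, 5 are pairwise coprime; by CRT there is a unique solution modulo M = 13 · 3 · 5 = 195.
Solve pairwise, accumulating the modulus:
  Start with x ≡ 3 (mod 13).
  Combine with x ≡ 2 (mod 3): since gcd(13, 3) = 1, we get a unique residue mod 39.
    Write x = 3 + 13·t and substitute into x ≡ 2 (mod 3): 13·t ≡ 2 − 3 = -1 (mod 3).
    Reduce coefficients mod 3: 1·t ≡ 2 (mod 3).
    So t ≡ 2 (mod 3).
    Then x = 3 + 13·2 = 29, valid modulo lcm(13, 3) = 39: x ≡ 29 (mod 39).
  Combine with x ≡ 4 (mod 5): since gcd(39, 5) = 1, we get a unique residue mod 195.
    Write x = 29 + 39·t and substitute into x ≡ 4 (mod 5): 39·t ≡ 4 − 29 = -25 (mod 5).
    Reduce coefficients mod 5: 4·t ≡ 0 (mod 5).
    The inverse of 4 mod 5 is 4 (since 4·4 = 16 = 3·5 + 1), so t ≡ 4·0 = 0 ≡ 0 (mod 5).
    Then x = 29 + 39·0 = 29, valid modulo lcm(39, 5) = 195: x ≡ 29 (mod 195).
Verify: 29 mod 13 = 3 ✓, 29 mod 3 = 2 ✓, 29 mod 5 = 4 ✓.

x ≡ 29 (mod 195).


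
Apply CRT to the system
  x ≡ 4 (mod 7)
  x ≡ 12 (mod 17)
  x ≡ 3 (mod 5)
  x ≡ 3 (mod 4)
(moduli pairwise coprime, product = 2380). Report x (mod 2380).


Product of moduli M = 7 · 17 · 5 · 4 = 2380.
Merge one congruence at a time:
  Start: x ≡ 4 (mod 7).
  Combine with x ≡ 12 (mod 17); new modulus lcm = 119.
    Write x = 4 + 7·t and substitute into x ≡ 12 (mod 17): 7·t ≡ 12 − 4 = 8 (mod 17).
    The inverse of 7 mod 17 is 5 (since 7·5 = 35 = 2·17 + 1), so t ≡ 5·8 = 40 ≡ 6 (mod 17).
    Then x = 4 + 7·6 = 46, valid modulo lcm(7, 17) = 119: x ≡ 46 (mod 119).
  Combine with x ≡ 3 (mod 5); new modulus lcm = 595.
    Write x = 46 + 119·t and substitute into x ≡ 3 (mod 5): 119·t ≡ 3 − 46 = -43 (mod 5).
    Reduce coefficients mod 5: 4·t ≡ 2 (mod 5).
    The inverse of 4 mod 5 is 4 (since 4·4 = 16 = 3·5 + 1), so t ≡ 4·2 = 8 ≡ 3 (mod 5).
    Then x = 46 + 119·3 = 403, valid modulo lcm(119, 5) = 595: x ≡ 403 (mod 595).
  Combine with x ≡ 3 (mod 4); new modulus lcm = 2380.
    Write x = 403 + 595·t and substitute into x ≡ 3 (mod 4): 595·t ≡ 3 − 403 = -400 (mod 4).
    Reduce coefficients mod 4: 3·t ≡ 0 (mod 4).
    The inverse of 3 mod 4 is 3 (since 3·3 = 9 = 2·4 + 1), so t ≡ 3·0 = 0 ≡ 0 (mod 4).
    Then x = 403 + 595·0 = 403, valid modulo lcm(595, 4) = 2380: x ≡ 403 (mod 2380).
Verify against each original: 403 mod 7 = 4, 403 mod 17 = 12, 403 mod 5 = 3, 403 mod 4 = 3.

x ≡ 403 (mod 2380).


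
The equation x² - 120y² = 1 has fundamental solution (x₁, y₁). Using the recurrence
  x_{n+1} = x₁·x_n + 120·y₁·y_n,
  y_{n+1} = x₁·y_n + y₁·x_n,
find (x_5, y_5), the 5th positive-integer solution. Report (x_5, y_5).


Step 1: Find the fundamental solution (x₁, y₁) of x² - 120y² = 1.
  Expand √120 as a continued fraction. a₀ = ⌊√120⌋ = 10; iterate m_{k+1} = d_k·a_k − m_k, d_{k+1} = (120 − m_{k+1}²)/d_k, a_{k+1} = ⌊(a₀ + m_{k+1})/d_{k+1}⌋ (starting m₀ = 0, d₀ = 1), with convergents p_k = a_k·p_{k-1} + p_{k-2}, q_k = a_k·q_{k-1} + q_{k-2} (p₋₁ = 1, q₋₁ = 0):
  k = 0: a₀ = 10; p₀/q₀ = 10/1; p₀² − 120·q₀² = 100 − 120 = -20.
  k = 1: m = 10, d = 20, a = ⌊(10 + 10)/20⌋ = 1; p/q = (1·10 + 1)/(1·1 + 0) = 11/1; p² − 120·q² = 121 − 120 = 1.
  The first convergent with p² − 120·q² = 1 gives the fundamental solution (x₁, y₁) = (11, 1).
Step 2: Apply the recurrence (x_{n+1}, y_{n+1}) = (x₁x_n + 120y₁y_n, x₁y_n + y₁x_n) repeatedly.
  From (x_1, y_1) = (11, 1): x_2 = 11·11 + 120·1·1 = 241; y_2 = 11·1 + 1·11 = 22.
  From (x_2, y_2) = (241, 22): x_3 = 11·241 + 120·1·22 = 5291; y_3 = 11·22 + 1·241 = 483.
  From (x_3, y_3) = (5291, 483): x_4 = 11·5291 + 120·1·483 = 116161; y_4 = 11·483 + 1·5291 = 10604.
  From (x_4, y_4) = (116161, 10604): x_5 = 11·116161 + 120·1·10604 = 2550251; y_5 = 11·10604 + 1·116161 = 232805.
Step 3: Verify x_5² - 120·y_5² = 6503780163001 - 6503780163000 = 1 (should be 1). ✓

(x_1, y_1) = (11, 1); (x_5, y_5) = (2550251, 232805).


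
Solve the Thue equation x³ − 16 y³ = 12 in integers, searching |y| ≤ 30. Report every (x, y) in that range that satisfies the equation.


The equation is x³ - 16y³ = 12. For fixed y, x³ = 16·y³ + 12, so a solution requires the RHS to be a perfect cube.
Strategy: iterate y from -30 to 30, compute RHS = 16·y³ + 12, and check whether it is a (positive or negative) perfect cube.
Check small values of y:
  y = 0: RHS = 12 is not a perfect cube.
  y = 1: RHS = 28 is not a perfect cube.
  y = -1: RHS = -4 is not a perfect cube.
  y = 2: RHS = 140 is not a perfect cube.
  y = -2: RHS = -116 is not a perfect cube.
  y = 3: RHS = 444 is not a perfect cube.
  y = -3: RHS = -420 is not a perfect cube.
Continuing the search up to |y| = 30 finds no solutions either.
No (x, y) in the scanned range satisfies the equation.

No integer solutions with |y| ≤ 30.


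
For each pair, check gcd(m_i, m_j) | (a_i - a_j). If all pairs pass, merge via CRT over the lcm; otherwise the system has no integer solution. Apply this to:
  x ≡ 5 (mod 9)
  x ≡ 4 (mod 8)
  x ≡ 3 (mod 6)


Moduli 9, 8, 6 are not pairwise coprime, so CRT works modulo lcm(m_i) when all pairwise compatibility conditions hold.
Pairwise compatibility: gcd(m_i, m_j) must divide a_i - a_j for every pair.
Merge one congruence at a time:
  Start: x ≡ 5 (mod 9).
  Combine with x ≡ 4 (mod 8): gcd(9, 8) = 1; 4 - 5 = -1, which IS divisible by 1, so compatible.
    Write x = 5 + 9·t and substitute into x ≡ 4 (mod 8): 9·t ≡ 4 − 5 = -1 (mod 8).
    Reduce coefficients mod 8: 1·t ≡ 7 (mod 8).
    So t ≡ 7 (mod 8).
    Then x = 5 + 9·7 = 68, valid modulo lcm(9, 8) = 72: x ≡ 68 (mod 72).
  Combine with x ≡ 3 (mod 6): gcd(72, 6) = 6, and 3 - 68 = -65 is NOT divisible by 6.
    ⇒ system is inconsistent (no integer solution).

No solution (the system is inconsistent).


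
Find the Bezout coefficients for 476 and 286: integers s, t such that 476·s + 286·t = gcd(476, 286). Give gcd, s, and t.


Euclidean algorithm on (476, 286) — divide until remainder is 0:
  476 = 1 · 286 + 190
  286 = 1 · 190 + 96
  190 = 1 · 96 + 94
  96 = 1 · 94 + 2
  94 = 47 · 2 + 0
gcd(476, 286) = 2.
Track Bezout coefficients alongside the remainders: start with r₀ = 476 = a·1 + b·0 (s = 1, t = 0) and r₁ = 286 = a·0 + b·1 (s = 0, t = 1); each new remainder r_{k+1} = r_{k-1} − q_k·r_k inherits s_{k+1} = s_{k-1} − q_k·s_k, t_{k+1} = t_{k-1} − q_k·t_k, so r_k = a·s_k + b·t_k at every step:
  q = 1: r = 190, s = 1 − 1·0 = 1, t = 0 − 1·1 = -1  (check: 476·1 + 286·(-1) = 190)
  q = 1: r = 96, s = 0 − 1·1 = -1, t = 1 − 1·(-1) = 2  (check: 476·(-1) + 286·2 = 96)
  q = 1: r = 94, s = 1 − 1·(-1) = 2, t = -1 − 1·2 = -3  (check: 476·2 + 286·(-3) = 94)
  q = 1: r = 2, s = -1 − 1·2 = -3, t = 2 − 1·(-3) = 5  (check: 476·(-3) + 286·5 = 2)
The row with r = 2 (the gcd) gives the Bezout coefficients s = -3, t = 5.
Result: 476 · (-3) + 286 · (5) = 2.

gcd(476, 286) = 2; s = -3, t = 5 (check: 476·(-3) + 286·5 = 2).


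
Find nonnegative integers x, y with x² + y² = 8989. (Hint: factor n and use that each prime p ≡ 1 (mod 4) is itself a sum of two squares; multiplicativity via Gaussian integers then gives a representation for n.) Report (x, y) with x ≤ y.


Step 1: Factor n = 8989 = 89 · 101.
Step 2: Check the mod-4 condition on each prime factor: 89 ≡ 1 (mod 4), exponent 1; 101 ≡ 1 (mod 4), exponent 1.
All primes ≡ 3 (mod 4) appear to even exponent (or don't appear), so by the two-squares theorem n IS expressible as a sum of two squares.
Step 3: Build a representation. Here n = 89 · 101 is a product of primes ≡ 1 (mod 4). Each prime p ≡ 1 (mod 4) is itself a sum of two squares; find a² by testing p − a² for a perfect square:
  89: 89 − 1² = 88, 89 − 2² = 85, 89 − 3² = 80, 89 − 4² = 73, 89 − 5² = 64 = 8² ⇒ 89 = 5² + 8².
  101: 101 − 1² = 100 = 10² ⇒ 101 = 1² + 10².
  Combine using the Brahmagupta–Fibonacci identity (a² + b²)(c² + d²) = (ac − bd)² + (ad + bc)² = (ac + bd)² + (ad − bc)²:
  89 · 101 = 8989: from (5² + 8²)(1² + 10²), take (5·1 − 8·10, 5·10 + 8·1) = (5 − 80, 50 + 8) = (-75, 58); dropping signs (only squares matter) gives (75, 58); check 75² + 58² = 5625 + 3364 = 8989 ✓.
Step 4: Order so x ≤ y and verify: 58² + 75² = 3364 + 5625 = 8989 = n. ✓

n = 8989 = 58² + 75² (one valid representation with x ≤ y).


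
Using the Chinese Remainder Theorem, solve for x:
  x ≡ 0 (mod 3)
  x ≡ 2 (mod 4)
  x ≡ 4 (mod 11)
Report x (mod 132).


Moduli 3, 4, 11 are pairwise coprime; by CRT there is a unique solution modulo M = 3 · 4 · 11 = 132.
Solve pairwise, accumulating the modulus:
  Start with x ≡ 0 (mod 3).
  Combine with x ≡ 2 (mod 4): since gcd(3, 4) = 1, we get a unique residue mod 12.
    Write x = 0 + 3·t and substitute into x ≡ 2 (mod 4): 3·t ≡ 2 − 0 = 2 (mod 4).
    The inverse of 3 mod 4 is 3 (since 3·3 = 9 = 2·4 + 1), so t ≡ 3·2 = 6 ≡ 2 (mod 4).
    Then x = 0 + 3·2 = 6, valid modulo lcm(3, 4) = 12: x ≡ 6 (mod 12).
  Combine with x ≡ 4 (mod 11): since gcd(12, 11) = 1, we get a unique residue mod 132.
    Write x = 6 + 12·t and substitute into x ≡ 4 (mod 11): 12·t ≡ 4 − 6 = -2 (mod 11).
    Reduce coefficients mod 11: 1·t ≡ 9 (mod 11).
    So t ≡ 9 (mod 11).
    Then x = 6 + 12·9 = 114, valid modulo lcm(12, 11) = 132: x ≡ 114 (mod 132).
Verify: 114 mod 3 = 0 ✓, 114 mod 4 = 2 ✓, 114 mod 11 = 4 ✓.

x ≡ 114 (mod 132).
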